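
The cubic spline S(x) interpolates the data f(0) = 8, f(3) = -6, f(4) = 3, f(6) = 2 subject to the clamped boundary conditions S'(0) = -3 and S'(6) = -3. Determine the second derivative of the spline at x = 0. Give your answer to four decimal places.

-9.3571

Let σ_i = S''(x_i). Step sizes h_i = 3, 1, 2; slopes of the chords Δ_i = (y_(i+1) - y_i)/h_i = -14/3, 9, -1/2.
  3·σ_0 + 8·σ_1 + 1·σ_2 = 6(Δ_1 - Δ_0) = 82
  1·σ_1 + 6·σ_2 + 2·σ_3 = 6(Δ_2 - Δ_1) = -57
Clamped end conditions give two more equations: 2h_0·σ_0 + h_0·σ_1 = 6(Δ_0 - S'(0)) = -10 and h_2·σ_2 + 2h_2·σ_3 = 6(S'(6) - Δ_2) = -15.
Solving: σ_0 = -131/14, σ_1 = 323/21, σ_2 = -545/42, σ_3 = 115/42.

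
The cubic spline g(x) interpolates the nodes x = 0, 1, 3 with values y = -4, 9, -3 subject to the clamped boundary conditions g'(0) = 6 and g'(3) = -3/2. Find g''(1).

Write σ_i for g''(x_i). With h_i = 1, 2 and divided differences Δ_i = 13, -6, the continuity of g' gives the tridiagonal system
  1·σ_0 + 6·σ_1 + 2·σ_2 = 6(Δ_1 - Δ_0) = -114
Clamped end conditions give two more equations: 2h_0·σ_0 + h_0·σ_1 = 6(Δ_0 - g'(0)) = 42 and h_1·σ_1 + 2h_1·σ_2 = 6(g'(3) - Δ_1) = 27.
Solving the tridiagonal system: σ_0 = 75/2, σ_1 = -33, σ_2 = 93/4.

-33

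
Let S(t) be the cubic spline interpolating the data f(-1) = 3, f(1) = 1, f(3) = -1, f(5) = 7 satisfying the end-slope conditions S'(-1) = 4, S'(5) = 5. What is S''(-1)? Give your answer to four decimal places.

Let m_i = S''(x_i). Step sizes h_i = 2, 2, 2; slopes of the chords Δ_i = (y_(i+1) - y_i)/h_i = -1, -1, 4.
  2·m_0 + 8·m_1 + 2·m_2 = 6(Δ_1 - Δ_0) = 0
  2·m_1 + 8·m_2 + 2·m_3 = 6(Δ_2 - Δ_1) = 30
Clamped end conditions give two more equations: 2h_0·m_0 + h_0·m_1 = 6(Δ_0 - S'(-1)) = -30 and h_2·m_2 + 2h_2·m_3 = 6(S'(5) - Δ_2) = 6.
Forward elimination and back-substitution give m_0 = -121/15, m_1 = 17/15, m_2 = 53/15, m_3 = -4/15.

-8.0667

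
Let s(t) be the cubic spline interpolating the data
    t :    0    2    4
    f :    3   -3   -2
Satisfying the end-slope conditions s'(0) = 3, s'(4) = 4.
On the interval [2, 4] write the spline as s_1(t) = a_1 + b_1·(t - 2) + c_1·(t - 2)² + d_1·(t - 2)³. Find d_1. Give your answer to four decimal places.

Put M_i = s'' at the i-th knot. Here h = (2, 2) and Δ = (-3, 1/2), so the interior equations h_(i-1)·M_(i-1) + 2(h_(i-1)+h_i)·M_i + h_i·M_(i+1) = 6(Δ_i − Δ_(i-1)) read
  2·M_0 + 8·M_1 + 2·M_2 = 6(Δ_1 - Δ_0) = 21
Clamped end conditions give two more equations: 2h_0·M_0 + h_0·M_1 = 6(Δ_0 - s'(0)) = -36 and h_1·M_1 + 2h_1·M_2 = 6(s'(4) - Δ_1) = 21.
Solving the tridiagonal system: M_0 = -91/8, M_1 = 19/4, M_2 = 23/8.
On [2, 4], with s_1(t) = a_1 + b_1·(t - 2) + c_1·(t - 2)² + d_1·(t - 2)³: c_1 = M_1/2 = 19/8, d_1 = (M_2 - M_1)/(6h_1) = -5/32, b_1 = Δ_1 - h_1(2M_1 + M_2)/6 = -29/8.

-0.1563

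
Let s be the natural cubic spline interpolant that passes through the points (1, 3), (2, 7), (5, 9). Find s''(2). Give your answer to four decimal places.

Write σ_i for s''(x_i). With h_i = 1, 3 and divided differences Δ_i = 4, 2/3, the continuity of s' gives the tridiagonal system
  1·σ_0 + 8·σ_1 + 3·σ_2 = 6(Δ_1 - Δ_0) = -20
Natural end conditions: σ_0 = σ_2 = 0.
Hence σ_0 = 0, σ_1 = -5/2, σ_2 = 0.

-2.5000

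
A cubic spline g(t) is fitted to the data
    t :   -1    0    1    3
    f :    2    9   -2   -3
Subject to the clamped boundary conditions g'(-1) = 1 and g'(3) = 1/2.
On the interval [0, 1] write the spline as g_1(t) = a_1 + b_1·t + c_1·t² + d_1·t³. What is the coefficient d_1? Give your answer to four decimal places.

Let m_i = g''(x_i). Step sizes h_i = 1, 1, 2; slopes of the chords Δ_i = (y_(i+1) - y_i)/h_i = 7, -11, -1/2.
  1·m_0 + 4·m_1 + 1·m_2 = 6(Δ_1 - Δ_0) = -108
  1·m_1 + 6·m_2 + 2·m_3 = 6(Δ_2 - Δ_1) = 63
Clamped end conditions give two more equations: 2h_0·m_0 + h_0·m_1 = 6(Δ_0 - g'(-1)) = 36 and h_2·m_2 + 2h_2·m_3 = 6(g'(3) - Δ_2) = 6.
Hence m_0 = 428/11, m_1 = -460/11, m_2 = 224/11, m_3 = -191/22.
On [0, 1], with g_1(t) = a_1 + b_1·t + c_1·t² + d_1·t³: c_1 = m_1/2 = -230/11, d_1 = (m_2 - m_1)/(6h_1) = 114/11, b_1 = Δ_1 - h_1(2m_1 + m_2)/6 = -5/11.

10.3636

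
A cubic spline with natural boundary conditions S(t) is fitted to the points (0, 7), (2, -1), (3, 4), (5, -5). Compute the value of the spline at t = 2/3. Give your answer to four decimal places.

2.1831

Let m_i = S''(x_i). Step sizes h_i = 2, 1, 2; slopes of the chords Δ_i = (y_(i+1) - y_i)/h_i = -4, 5, -9/2.
  2·m_0 + 6·m_1 + 1·m_2 = 6(Δ_1 - Δ_0) = 54
  1·m_1 + 6·m_2 + 2·m_3 = 6(Δ_2 - Δ_1) = -57
Natural end conditions: m_0 = m_3 = 0.
Hence m_0 = 0, m_1 = 381/35, m_2 = -396/35, m_3 = 0.
On [0, 2], S(t) = 7 - 267/35·t + 0·t² + 127/140·t³.
With t = 2/3: S(2/3) = 2063/945.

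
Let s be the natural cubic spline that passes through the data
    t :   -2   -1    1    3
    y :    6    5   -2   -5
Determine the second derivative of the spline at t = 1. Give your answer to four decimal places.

Let M_i = s''(x_i). Step sizes h_i = 1, 2, 2; slopes of the chords Δ_i = (y_(i+1) - y_i)/h_i = -1, -7/2, -3/2.
  1·M_0 + 6·M_1 + 2·M_2 = 6(Δ_1 - Δ_0) = -15
  2·M_1 + 8·M_2 + 2·M_3 = 6(Δ_2 - Δ_1) = 12
Natural end conditions: M_0 = M_3 = 0.
Hence M_0 = 0, M_1 = -36/11, M_2 = 51/22, M_3 = 0.

2.3182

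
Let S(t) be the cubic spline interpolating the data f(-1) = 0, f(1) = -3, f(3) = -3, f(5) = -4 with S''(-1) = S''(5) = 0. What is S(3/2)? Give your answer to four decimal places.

-3.1750

Write M_i for S''(x_i). With h_i = 2, 2, 2 and divided differences Δ_i = -3/2, 0, -1/2, the continuity of S' gives the tridiagonal system
  2·M_0 + 8·M_1 + 2·M_2 = 6(Δ_1 - Δ_0) = 9
  2·M_1 + 8·M_2 + 2·M_3 = 6(Δ_2 - Δ_1) = -3
Natural end conditions: M_0 = M_3 = 0.
Solving the tridiagonal system: M_0 = 0, M_1 = 13/10, M_2 = -7/10, M_3 = 0.
On [1, 3], S(t) = -3 - 19/30·(t - 1) + 13/20·(t - 1)² - 1/6·(t - 1)³.
With (t - 1) = 1/2: S(3/2) = -127/40.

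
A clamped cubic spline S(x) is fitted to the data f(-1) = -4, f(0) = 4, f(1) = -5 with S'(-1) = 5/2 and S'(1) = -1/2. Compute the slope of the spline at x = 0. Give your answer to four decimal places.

-1.2500

Put M_i = S'' at the i-th knot. Here h = (1, 1) and Δ = (8, -9), so the interior equations h_(i-1)·M_(i-1) + 2(h_(i-1)+h_i)·M_i + h_i·M_(i+1) = 6(Δ_i − Δ_(i-1)) read
  1·M_0 + 4·M_1 + 1·M_2 = 6(Δ_1 - Δ_0) = -102
Clamped end conditions give two more equations: 2h_0·M_0 + h_0·M_1 = 6(Δ_0 - S'(-1)) = 33 and h_1·M_1 + 2h_1·M_2 = 6(S'(1) - Δ_1) = 51.
Hence M_0 = 81/2, M_1 = -48, M_2 = 99/2.
On [0, 1], S'(x) = b_1 + 2c_1·x + 3d_1·x² with b_1 = Δ_1 - h_1(2M_1 + M_2)/6 = -5/4, c_1 = M_1/2 = -24, d_1 = (M_2 - M_1)/(6h_1) = 65/4. So S'(0) = -5/4.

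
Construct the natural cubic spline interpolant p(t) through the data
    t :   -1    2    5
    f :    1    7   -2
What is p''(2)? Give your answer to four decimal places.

Let m_i = p''(x_i). Step sizes h_i = 3, 3; slopes of the chords Δ_i = (y_(i+1) - y_i)/h_i = 2, -3.
  3·m_0 + 12·m_1 + 3·m_2 = 6(Δ_1 - Δ_0) = -30
Natural end conditions: m_0 = m_2 = 0.
Forward elimination and back-substitution give m_0 = 0, m_1 = -5/2, m_2 = 0.

-2.5000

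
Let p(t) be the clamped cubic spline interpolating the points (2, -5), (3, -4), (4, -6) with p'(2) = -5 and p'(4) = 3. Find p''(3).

Let m_i = p''(x_i). Step sizes h_i = 1, 1; slopes of the chords Δ_i = (y_(i+1) - y_i)/h_i = 1, -2.
  1·m_0 + 4·m_1 + 1·m_2 = 6(Δ_1 - Δ_0) = -18
Clamped end conditions give two more equations: 2h_0·m_0 + h_0·m_1 = 6(Δ_0 - p'(2)) = 36 and h_1·m_1 + 2h_1·m_2 = 6(p'(4) - Δ_1) = 30.
Forward elimination and back-substitution give m_0 = 53/2, m_1 = -17, m_2 = 47/2.

-17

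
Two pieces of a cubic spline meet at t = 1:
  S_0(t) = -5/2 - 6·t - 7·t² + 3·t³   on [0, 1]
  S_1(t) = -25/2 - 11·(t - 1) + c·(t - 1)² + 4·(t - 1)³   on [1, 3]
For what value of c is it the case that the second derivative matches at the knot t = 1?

2

S_0''(t) = -14 + 18·t, so S_0''(1) = 4. On the right, S_1''(1) = 2c, so c = 2.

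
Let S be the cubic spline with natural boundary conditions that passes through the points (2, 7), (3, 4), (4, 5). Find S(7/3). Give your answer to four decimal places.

Put M_i = S'' at the i-th knot. Here h = (1, 1) and Δ = (-3, 1), so the interior equations h_(i-1)·M_(i-1) + 2(h_(i-1)+h_i)·M_i + h_i·M_(i+1) = 6(Δ_i − Δ_(i-1)) read
  1·M_0 + 4·M_1 + 1·M_2 = 6(Δ_1 - Δ_0) = 24
Natural end conditions: M_0 = M_2 = 0.
Solving: M_0 = 0, M_1 = 6, M_2 = 0.
On [2, 3], S(x) = 7 - 4·(x - 2) + 0·(x - 2)² + 1·(x - 2)³.
With (x - 2) = 1/3: S(7/3) = 154/27.

5.7037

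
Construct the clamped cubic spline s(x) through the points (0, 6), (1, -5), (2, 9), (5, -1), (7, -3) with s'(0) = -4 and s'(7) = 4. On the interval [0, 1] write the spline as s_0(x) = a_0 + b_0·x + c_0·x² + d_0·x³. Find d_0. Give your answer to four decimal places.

17.3369

With m_i denoting the second derivative at x_i, h_i = 1, 1, 3, 2, and Δ_i = (y_(i+1) − y_i)/h_i = -11, 14, -10/3, -1:
  1·m_0 + 4·m_1 + 1·m_2 = 6(Δ_1 - Δ_0) = 150
  1·m_1 + 8·m_2 + 3·m_3 = 6(Δ_2 - Δ_1) = -104
  3·m_2 + 10·m_3 + 2·m_4 = 6(Δ_3 - Δ_2) = 14
Clamped end conditions give two more equations: 2h_0·m_0 + h_0·m_1 = 6(Δ_0 - s'(0)) = -42 and h_3·m_3 + 2h_3·m_4 = 6(s'(7) - Δ_3) = 30.
Solving: m_0 = -6863/141, m_1 = 7804/141, m_2 = -3203/141, m_3 = 1052/141, m_4 = 1063/282.
On [0, 1], with s_0(x) = a_0 + b_0·x + c_0·x² + d_0·x³: c_0 = m_0/2 = -6863/282, d_0 = (m_1 - m_0)/(6h_0) = 4889/282, b_0 = Δ_0 - h_0(2m_0 + m_1)/6 = -4.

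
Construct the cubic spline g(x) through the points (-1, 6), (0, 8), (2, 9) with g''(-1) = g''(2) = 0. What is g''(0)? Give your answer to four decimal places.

Write σ_i for g''(x_i). With h_i = 1, 2 and divided differences Δ_i = 2, 1/2, the continuity of g' gives the tridiagonal system
  1·σ_0 + 6·σ_1 + 2·σ_2 = 6(Δ_1 - Δ_0) = -9
Natural end conditions: σ_0 = σ_2 = 0.
Solving: σ_0 = 0, σ_1 = -3/2, σ_2 = 0.

-1.5000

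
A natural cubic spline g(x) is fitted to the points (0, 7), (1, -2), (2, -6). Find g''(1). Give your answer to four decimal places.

Put M_i = g'' at the i-th knot. Here h = (1, 1) and Δ = (-9, -4), so the interior equations h_(i-1)·M_(i-1) + 2(h_(i-1)+h_i)·M_i + h_i·M_(i+1) = 6(Δ_i − Δ_(i-1)) read
  1·M_0 + 4·M_1 + 1·M_2 = 6(Δ_1 - Δ_0) = 30
Natural end conditions: M_0 = M_2 = 0.
Hence M_0 = 0, M_1 = 15/2, M_2 = 0.

7.5000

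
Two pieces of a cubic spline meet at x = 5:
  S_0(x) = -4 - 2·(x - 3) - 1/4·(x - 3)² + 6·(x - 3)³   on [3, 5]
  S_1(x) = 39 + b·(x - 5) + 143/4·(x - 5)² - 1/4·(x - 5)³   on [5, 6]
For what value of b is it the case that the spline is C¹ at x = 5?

69

S_0'(x) = -2 - 1/2·(x - 3) + 18·(x - 3)², so S_0'(5) = 69. On the right, S_1'(5) = b, so b = 69.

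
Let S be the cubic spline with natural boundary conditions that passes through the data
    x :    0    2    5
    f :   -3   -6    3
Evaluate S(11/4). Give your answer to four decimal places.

-5.0789

Put σ_i = S'' at the i-th knot. Here h = (2, 3) and Δ = (-3/2, 3), so the interior equations h_(i-1)·σ_(i-1) + 2(h_(i-1)+h_i)·σ_i + h_i·σ_(i+1) = 6(Δ_i − Δ_(i-1)) read
  2·σ_0 + 10·σ_1 + 3·σ_2 = 6(Δ_1 - Δ_0) = 27
Natural end conditions: σ_0 = σ_2 = 0.
Hence σ_0 = 0, σ_1 = 27/10, σ_2 = 0.
On [2, 5], S(x) = -6 + 3/10·(x - 2) + 27/20·(x - 2)² - 3/20·(x - 2)³.
With (x - 2) = 3/4: S(11/4) = -6501/1280.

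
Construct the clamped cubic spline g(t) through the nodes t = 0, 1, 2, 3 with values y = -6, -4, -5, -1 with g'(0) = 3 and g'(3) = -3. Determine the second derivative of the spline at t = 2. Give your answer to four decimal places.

Write M_i for g''(x_i). With h_i = 1, 1, 1 and divided differences Δ_i = 2, -1, 4, the continuity of g' gives the tridiagonal system
  1·M_0 + 4·M_1 + 1·M_2 = 6(Δ_1 - Δ_0) = -18
  1·M_1 + 4·M_2 + 1·M_3 = 6(Δ_2 - Δ_1) = 30
Clamped end conditions give two more equations: 2h_0·M_0 + h_0·M_1 = 6(Δ_0 - g'(0)) = -6 and h_2·M_2 + 2h_2·M_3 = 6(g'(3) - Δ_2) = -42.
Hence M_0 = 8/5, M_1 = -46/5, M_2 = 86/5, M_3 = -148/5.

17.2000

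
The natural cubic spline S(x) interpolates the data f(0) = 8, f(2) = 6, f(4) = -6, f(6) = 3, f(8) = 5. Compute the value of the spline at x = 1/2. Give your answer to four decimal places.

8.5086

With σ_i denoting the second derivative at x_i, h_i = 2, 2, 2, 2, and Δ_i = (y_(i+1) − y_i)/h_i = -1, -6, 9/2, 1:
  2·σ_0 + 8·σ_1 + 2·σ_2 = 6(Δ_1 - Δ_0) = -30
  2·σ_1 + 8·σ_2 + 2·σ_3 = 6(Δ_2 - Δ_1) = 63
  2·σ_2 + 8·σ_3 + 2·σ_4 = 6(Δ_3 - Δ_2) = -21
Natural end conditions: σ_0 = σ_4 = 0.
Hence σ_0 = 0, σ_1 = -723/112, σ_2 = 303/28, σ_3 = -597/112, σ_4 = 0.
On [0, 2], S(x) = 8 + 129/112·x + 0·x² - 241/448·x³.
With x = 1/2: S(1/2) = 30495/3584.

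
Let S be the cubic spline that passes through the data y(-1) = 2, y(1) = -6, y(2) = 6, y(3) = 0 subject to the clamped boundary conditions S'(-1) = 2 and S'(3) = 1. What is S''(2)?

-46

Put M_i = S'' at the i-th knot. Here h = (2, 1, 1) and Δ = (-4, 12, -6), so the interior equations h_(i-1)·M_(i-1) + 2(h_(i-1)+h_i)·M_i + h_i·M_(i+1) = 6(Δ_i − Δ_(i-1)) read
  2·M_0 + 6·M_1 + 1·M_2 = 6(Δ_1 - Δ_0) = 96
  1·M_1 + 4·M_2 + 1·M_3 = 6(Δ_2 - Δ_1) = -108
Clamped end conditions give two more equations: 2h_0·M_0 + h_0·M_1 = 6(Δ_0 - S'(-1)) = -36 and h_2·M_2 + 2h_2·M_3 = 6(S'(3) - Δ_2) = 42.
Forward elimination and back-substitution give M_0 = -25, M_1 = 32, M_2 = -46, M_3 = 44.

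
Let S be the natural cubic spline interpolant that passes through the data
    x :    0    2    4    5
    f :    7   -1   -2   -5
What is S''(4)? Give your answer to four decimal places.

-3.6818

Write m_i for S''(x_i). With h_i = 2, 2, 1 and divided differences Δ_i = -4, -1/2, -3, the continuity of S' gives the tridiagonal system
  2·m_0 + 8·m_1 + 2·m_2 = 6(Δ_1 - Δ_0) = 21
  2·m_1 + 6·m_2 + 1·m_3 = 6(Δ_2 - Δ_1) = -15
Natural end conditions: m_0 = m_3 = 0.
Solving: m_0 = 0, m_1 = 39/11, m_2 = -81/22, m_3 = 0.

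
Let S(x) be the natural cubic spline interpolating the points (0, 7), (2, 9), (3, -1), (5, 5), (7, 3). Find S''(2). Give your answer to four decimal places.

Put m_i = S'' at the i-th knot. Here h = (2, 1, 2, 2) and Δ = (1, -10, 3, -1), so the interior equations h_(i-1)·m_(i-1) + 2(h_(i-1)+h_i)·m_i + h_i·m_(i+1) = 6(Δ_i − Δ_(i-1)) read
  2·m_0 + 6·m_1 + 1·m_2 = 6(Δ_1 - Δ_0) = -66
  1·m_1 + 6·m_2 + 2·m_3 = 6(Δ_2 - Δ_1) = 78
  2·m_2 + 8·m_3 + 2·m_4 = 6(Δ_3 - Δ_2) = -24
Natural end conditions: m_0 = m_4 = 0.
Forward elimination and back-substitution give m_0 = 0, m_1 = -447/32, m_2 = 285/16, m_3 = -477/64, m_4 = 0.

-13.9688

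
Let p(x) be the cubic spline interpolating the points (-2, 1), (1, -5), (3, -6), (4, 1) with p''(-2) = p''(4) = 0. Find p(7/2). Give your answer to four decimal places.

-2.9821

With σ_i denoting the second derivative at x_i, h_i = 3, 2, 1, and Δ_i = (y_(i+1) − y_i)/h_i = -2, -1/2, 7:
  3·σ_0 + 10·σ_1 + 2·σ_2 = 6(Δ_1 - Δ_0) = 9
  2·σ_1 + 6·σ_2 + 1·σ_3 = 6(Δ_2 - Δ_1) = 45
Natural end conditions: σ_0 = σ_3 = 0.
Hence σ_0 = 0, σ_1 = -9/14, σ_2 = 54/7, σ_3 = 0.
On [3, 4], p(x) = -6 + 31/7·(x - 3) + 27/7·(x - 3)² - 9/7·(x - 3)³.
With (x - 3) = 1/2: p(7/2) = -167/56.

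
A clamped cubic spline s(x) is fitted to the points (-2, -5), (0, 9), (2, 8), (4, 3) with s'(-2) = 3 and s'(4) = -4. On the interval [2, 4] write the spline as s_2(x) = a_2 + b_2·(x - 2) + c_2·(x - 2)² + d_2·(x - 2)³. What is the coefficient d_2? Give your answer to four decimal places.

-0.3583

Let σ_i = s''(x_i). Step sizes h_i = 2, 2, 2; slopes of the chords Δ_i = (y_(i+1) - y_i)/h_i = 7, -1/2, -5/2.
  2·σ_0 + 8·σ_1 + 2·σ_2 = 6(Δ_1 - Δ_0) = -45
  2·σ_1 + 8·σ_2 + 2·σ_3 = 6(Δ_2 - Δ_1) = -12
Clamped end conditions give two more equations: 2h_0·σ_0 + h_0·σ_1 = 6(Δ_0 - s'(-2)) = 24 and h_2·σ_2 + 2h_2·σ_3 = 6(s'(4) - Δ_2) = -9.
Forward elimination and back-substitution give σ_0 = 154/15, σ_1 = -128/15, σ_2 = 41/30, σ_3 = -44/15.
On [2, 4], with s_2(x) = a_2 + b_2·(x - 2) + c_2·(x - 2)² + d_2·(x - 2)³: c_2 = σ_2/2 = 41/60, d_2 = (σ_3 - σ_2)/(6h_2) = -43/120, b_2 = Δ_2 - h_2(2σ_2 + σ_3)/6 = -73/30.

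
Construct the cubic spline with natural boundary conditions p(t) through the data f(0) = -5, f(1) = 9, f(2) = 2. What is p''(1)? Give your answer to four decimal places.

-31.5000

With σ_i denoting the second derivative at x_i, h_i = 1, 1, and Δ_i = (y_(i+1) − y_i)/h_i = 14, -7:
  1·σ_0 + 4·σ_1 + 1·σ_2 = 6(Δ_1 - Δ_0) = -126
Natural end conditions: σ_0 = σ_2 = 0.
Solving the tridiagonal system: σ_0 = 0, σ_1 = -63/2, σ_2 = 0.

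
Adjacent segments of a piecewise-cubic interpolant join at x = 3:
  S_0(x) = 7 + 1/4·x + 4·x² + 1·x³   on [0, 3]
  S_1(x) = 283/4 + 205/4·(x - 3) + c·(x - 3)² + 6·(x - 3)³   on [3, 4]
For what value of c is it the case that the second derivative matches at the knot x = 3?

S_0''(x) = 8 + 6·x, so S_0''(3) = 26. On the right, S_1''(3) = 2c, so c = 13.

13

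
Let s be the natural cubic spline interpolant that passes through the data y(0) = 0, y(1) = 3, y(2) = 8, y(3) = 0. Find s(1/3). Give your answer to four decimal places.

0.5852

Put m_i = s'' at the i-th knot. Here h = (1, 1, 1) and Δ = (3, 5, -8), so the interior equations h_(i-1)·m_(i-1) + 2(h_(i-1)+h_i)·m_i + h_i·m_(i+1) = 6(Δ_i − Δ_(i-1)) read
  1·m_0 + 4·m_1 + 1·m_2 = 6(Δ_1 - Δ_0) = 12
  1·m_1 + 4·m_2 + 1·m_3 = 6(Δ_2 - Δ_1) = -78
Natural end conditions: m_0 = m_3 = 0.
Solving the tridiagonal system: m_0 = 0, m_1 = 42/5, m_2 = -108/5, m_3 = 0.
On [0, 1], s(x) = 0 + 8/5·x + 0·x² + 7/5·x³.
With x = 1/3: s(1/3) = 79/135.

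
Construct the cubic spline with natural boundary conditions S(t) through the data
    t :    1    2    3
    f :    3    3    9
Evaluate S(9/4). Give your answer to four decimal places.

Put M_i = S'' at the i-th knot. Here h = (1, 1) and Δ = (0, 6), so the interior equations h_(i-1)·M_(i-1) + 2(h_(i-1)+h_i)·M_i + h_i·M_(i+1) = 6(Δ_i − Δ_(i-1)) read
  1·M_0 + 4·M_1 + 1·M_2 = 6(Δ_1 - Δ_0) = 36
Natural end conditions: M_0 = M_2 = 0.
Solving: M_0 = 0, M_1 = 9, M_2 = 0.
On [2, 3], S(t) = 3 + 3·(t - 2) + 9/2·(t - 2)² - 3/2·(t - 2)³.
With (t - 2) = 1/4: S(9/4) = 513/128.

4.0078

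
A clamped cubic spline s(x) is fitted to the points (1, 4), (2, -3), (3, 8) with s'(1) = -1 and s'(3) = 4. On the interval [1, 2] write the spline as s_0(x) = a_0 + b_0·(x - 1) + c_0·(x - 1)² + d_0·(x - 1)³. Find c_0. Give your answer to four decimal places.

-21.2500

With M_i denoting the second derivative at x_i, h_i = 1, 1, and Δ_i = (y_(i+1) − y_i)/h_i = -7, 11:
  1·M_0 + 4·M_1 + 1·M_2 = 6(Δ_1 - Δ_0) = 108
Clamped end conditions give two more equations: 2h_0·M_0 + h_0·M_1 = 6(Δ_0 - s'(1)) = -36 and h_1·M_1 + 2h_1·M_2 = 6(s'(3) - Δ_1) = -42.
Hence M_0 = -85/2, M_1 = 49, M_2 = -91/2.
On [1, 2], with s_0(x) = a_0 + b_0·(x - 1) + c_0·(x - 1)² + d_0·(x - 1)³: c_0 = M_0/2 = -85/4, d_0 = (M_1 - M_0)/(6h_0) = 61/4, b_0 = Δ_0 - h_0(2M_0 + M_1)/6 = -1.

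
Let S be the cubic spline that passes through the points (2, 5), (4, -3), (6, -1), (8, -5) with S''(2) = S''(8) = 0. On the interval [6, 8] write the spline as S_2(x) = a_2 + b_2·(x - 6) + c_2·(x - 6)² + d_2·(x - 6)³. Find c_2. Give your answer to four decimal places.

Let M_i = S''(x_i). Step sizes h_i = 2, 2, 2; slopes of the chords Δ_i = (y_(i+1) - y_i)/h_i = -4, 1, -2.
  2·M_0 + 8·M_1 + 2·M_2 = 6(Δ_1 - Δ_0) = 30
  2·M_1 + 8·M_2 + 2·M_3 = 6(Δ_2 - Δ_1) = -18
Natural end conditions: M_0 = M_3 = 0.
Hence M_0 = 0, M_1 = 23/5, M_2 = -17/5, M_3 = 0.
On [6, 8], with S_2(x) = a_2 + b_2·(x - 6) + c_2·(x - 6)² + d_2·(x - 6)³: c_2 = M_2/2 = -17/10, d_2 = (M_3 - M_2)/(6h_2) = 17/60, b_2 = Δ_2 - h_2(2M_2 + M_3)/6 = 4/15.

-1.7000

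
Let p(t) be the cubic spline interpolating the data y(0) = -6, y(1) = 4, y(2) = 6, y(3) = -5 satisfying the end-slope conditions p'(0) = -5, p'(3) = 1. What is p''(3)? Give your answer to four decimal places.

Write M_i for p''(x_i). With h_i = 1, 1, 1 and divided differences Δ_i = 10, 2, -11, the continuity of p' gives the tridiagonal system
  1·M_0 + 4·M_1 + 1·M_2 = 6(Δ_1 - Δ_0) = -48
  1·M_1 + 4·M_2 + 1·M_3 = 6(Δ_2 - Δ_1) = -78
Clamped end conditions give two more equations: 2h_0·M_0 + h_0·M_1 = 6(Δ_0 - p'(0)) = 90 and h_2·M_2 + 2h_2·M_3 = 6(p'(3) - Δ_2) = 72.
Forward elimination and back-substitution give M_0 = 272/5, M_1 = -94/5, M_2 = -136/5, M_3 = 248/5.

49.6000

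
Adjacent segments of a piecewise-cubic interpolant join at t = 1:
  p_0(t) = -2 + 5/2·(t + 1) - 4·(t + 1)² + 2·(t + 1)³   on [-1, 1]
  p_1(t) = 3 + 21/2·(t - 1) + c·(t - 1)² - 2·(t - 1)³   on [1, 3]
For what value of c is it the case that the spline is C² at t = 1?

p_0''(t) = -8 + 12·(t + 1), so p_0''(1) = 16. On the right, p_1''(1) = 2c, so c = 8.

8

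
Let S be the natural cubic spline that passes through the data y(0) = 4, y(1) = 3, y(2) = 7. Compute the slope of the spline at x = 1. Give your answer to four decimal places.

1.5000

Write M_i for S''(x_i). With h_i = 1, 1 and divided differences Δ_i = -1, 4, the continuity of S' gives the tridiagonal system
  1·M_0 + 4·M_1 + 1·M_2 = 6(Δ_1 - Δ_0) = 30
Natural end conditions: M_0 = M_2 = 0.
Hence M_0 = 0, M_1 = 15/2, M_2 = 0.
On [1, 2], S'(x) = b_1 + 2c_1·(x - 1) + 3d_1·(x - 1)² with b_1 = Δ_1 - h_1(2M_1 + M_2)/6 = 3/2, c_1 = M_1/2 = 15/4, d_1 = (M_2 - M_1)/(6h_1) = -5/4. So S'(1) = 3/2.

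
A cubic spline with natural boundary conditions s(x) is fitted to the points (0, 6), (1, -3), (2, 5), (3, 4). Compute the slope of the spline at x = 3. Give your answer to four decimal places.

-4.5333

Put σ_i = s'' at the i-th knot. Here h = (1, 1, 1) and Δ = (-9, 8, -1), so the interior equations h_(i-1)·σ_(i-1) + 2(h_(i-1)+h_i)·σ_i + h_i·σ_(i+1) = 6(Δ_i − Δ_(i-1)) read
  1·σ_0 + 4·σ_1 + 1·σ_2 = 6(Δ_1 - Δ_0) = 102
  1·σ_1 + 4·σ_2 + 1·σ_3 = 6(Δ_2 - Δ_1) = -54
Natural end conditions: σ_0 = σ_3 = 0.
Hence σ_0 = 0, σ_1 = 154/5, σ_2 = -106/5, σ_3 = 0.
On [2, 3], s'(x) = b_2 + 2c_2·(x - 2) + 3d_2·(x - 2)² with b_2 = Δ_2 - h_2(2σ_2 + σ_3)/6 = 91/15, c_2 = σ_2/2 = -53/5, d_2 = (σ_3 - σ_2)/(6h_2) = 53/15. So s'(3) = -68/15.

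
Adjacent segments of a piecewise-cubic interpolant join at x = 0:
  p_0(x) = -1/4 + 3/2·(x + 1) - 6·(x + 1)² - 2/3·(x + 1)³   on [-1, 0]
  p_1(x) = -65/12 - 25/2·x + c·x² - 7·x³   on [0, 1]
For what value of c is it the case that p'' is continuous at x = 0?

p_0''(x) = -12 - 4·(x + 1), so p_0''(0) = -16. On the right, p_1''(0) = 2c, so c = -8.

-8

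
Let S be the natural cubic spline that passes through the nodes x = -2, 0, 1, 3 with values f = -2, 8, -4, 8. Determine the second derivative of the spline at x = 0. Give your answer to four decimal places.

With M_i denoting the second derivative at x_i, h_i = 2, 1, 2, and Δ_i = (y_(i+1) − y_i)/h_i = 5, -12, 6:
  2·M_0 + 6·M_1 + 1·M_2 = 6(Δ_1 - Δ_0) = -102
  1·M_1 + 6·M_2 + 2·M_3 = 6(Δ_2 - Δ_1) = 108
Natural end conditions: M_0 = M_3 = 0.
Forward elimination and back-substitution give M_0 = 0, M_1 = -144/7, M_2 = 150/7, M_3 = 0.

-20.5714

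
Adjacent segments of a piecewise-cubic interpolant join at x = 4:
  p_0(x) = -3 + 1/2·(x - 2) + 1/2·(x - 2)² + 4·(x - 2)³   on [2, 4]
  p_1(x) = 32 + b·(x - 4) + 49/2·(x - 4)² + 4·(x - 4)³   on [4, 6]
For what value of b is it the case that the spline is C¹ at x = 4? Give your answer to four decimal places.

50.5000

p_0'(x) = 1/2 + 1·(x - 2) + 12·(x - 2)², so p_0'(4) = 101/2. On the right, p_1'(4) = b, so b = 101/2.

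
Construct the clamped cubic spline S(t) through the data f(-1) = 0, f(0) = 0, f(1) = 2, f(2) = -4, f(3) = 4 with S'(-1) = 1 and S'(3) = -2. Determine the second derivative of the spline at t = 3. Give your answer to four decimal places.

With M_i denoting the second derivative at x_i, h_i = 1, 1, 1, 1, and Δ_i = (y_(i+1) − y_i)/h_i = 0, 2, -6, 8:
  1·M_0 + 4·M_1 + 1·M_2 = 6(Δ_1 - Δ_0) = 12
  1·M_1 + 4·M_2 + 1·M_3 = 6(Δ_2 - Δ_1) = -48
  1·M_2 + 4·M_3 + 1·M_4 = 6(Δ_3 - Δ_2) = 84
Clamped end conditions give two more equations: 2h_0·M_0 + h_0·M_1 = 6(Δ_0 - S'(-1)) = -6 and h_3·M_3 + 2h_3·M_4 = 6(S'(3) - Δ_3) = -60.
Solving the tridiagonal system: M_0 = -243/28, M_1 = 159/14, M_2 = -99/4, M_3 = 555/14, M_4 = -1395/28.

-49.8214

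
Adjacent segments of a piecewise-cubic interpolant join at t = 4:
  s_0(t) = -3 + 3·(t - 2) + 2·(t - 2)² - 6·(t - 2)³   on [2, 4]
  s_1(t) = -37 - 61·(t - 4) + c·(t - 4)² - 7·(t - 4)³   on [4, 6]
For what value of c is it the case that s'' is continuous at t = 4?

-34

s_0''(t) = 4 - 36·(t - 2), so s_0''(4) = -68. On the right, s_1''(4) = 2c, so c = -34.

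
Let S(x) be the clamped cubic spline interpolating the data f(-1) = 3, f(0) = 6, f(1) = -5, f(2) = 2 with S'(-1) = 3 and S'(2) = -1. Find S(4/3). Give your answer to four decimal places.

Write M_i for S''(x_i). With h_i = 1, 1, 1 and divided differences Δ_i = 3, -11, 7, the continuity of S' gives the tridiagonal system
  1·M_0 + 4·M_1 + 1·M_2 = 6(Δ_1 - Δ_0) = -84
  1·M_1 + 4·M_2 + 1·M_3 = 6(Δ_2 - Δ_1) = 108
Clamped end conditions give two more equations: 2h_0·M_0 + h_0·M_1 = 6(Δ_0 - S'(-1)) = 0 and h_2·M_2 + 2h_2·M_3 = 6(S'(2) - Δ_2) = -48.
Forward elimination and back-substitution give M_0 = 284/15, M_1 = -568/15, M_2 = 728/15, M_3 = -724/15.
On [1, 2], S(x) = -5 - 17/15·(x - 1) + 364/15·(x - 1)² - 242/15·(x - 1)³.
With (x - 1) = 1/3: S(4/3) = -1328/405.

-3.2790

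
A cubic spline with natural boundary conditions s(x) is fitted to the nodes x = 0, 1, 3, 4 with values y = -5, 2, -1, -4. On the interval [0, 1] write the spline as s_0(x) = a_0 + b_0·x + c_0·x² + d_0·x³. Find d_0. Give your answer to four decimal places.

-1.5000

Let σ_i = s''(x_i). Step sizes h_i = 1, 2, 1; slopes of the chords Δ_i = (y_(i+1) - y_i)/h_i = 7, -3/2, -3.
  1·σ_0 + 6·σ_1 + 2·σ_2 = 6(Δ_1 - Δ_0) = -51
  2·σ_1 + 6·σ_2 + 1·σ_3 = 6(Δ_2 - Δ_1) = -9
Natural end conditions: σ_0 = σ_3 = 0.
Forward elimination and back-substitution give σ_0 = 0, σ_1 = -9, σ_2 = 3/2, σ_3 = 0.
On [0, 1], with s_0(x) = a_0 + b_0·x + c_0·x² + d_0·x³: c_0 = σ_0/2 = 0, d_0 = (σ_1 - σ_0)/(6h_0) = -3/2, b_0 = Δ_0 - h_0(2σ_0 + σ_1)/6 = 17/2.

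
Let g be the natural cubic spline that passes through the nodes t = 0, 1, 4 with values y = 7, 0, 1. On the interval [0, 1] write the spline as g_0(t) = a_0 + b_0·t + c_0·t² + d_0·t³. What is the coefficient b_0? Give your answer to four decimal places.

Let M_i = g''(x_i). Step sizes h_i = 1, 3; slopes of the chords Δ_i = (y_(i+1) - y_i)/h_i = -7, 1/3.
  1·M_0 + 8·M_1 + 3·M_2 = 6(Δ_1 - Δ_0) = 44
Natural end conditions: M_0 = M_2 = 0.
Solving the tridiagonal system: M_0 = 0, M_1 = 11/2, M_2 = 0.
On [0, 1], with g_0(t) = a_0 + b_0·t + c_0·t² + d_0·t³: c_0 = M_0/2 = 0, d_0 = (M_1 - M_0)/(6h_0) = 11/12, b_0 = Δ_0 - h_0(2M_0 + M_1)/6 = -95/12.

-7.9167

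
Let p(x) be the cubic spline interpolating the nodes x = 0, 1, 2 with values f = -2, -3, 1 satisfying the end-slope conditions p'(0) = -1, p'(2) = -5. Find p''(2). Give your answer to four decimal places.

Let M_i = p''(x_i). Step sizes h_i = 1, 1; slopes of the chords Δ_i = (y_(i+1) - y_i)/h_i = -1, 4.
  1·M_0 + 4·M_1 + 1·M_2 = 6(Δ_1 - Δ_0) = 30
Clamped end conditions give two more equations: 2h_0·M_0 + h_0·M_1 = 6(Δ_0 - p'(0)) = 0 and h_1·M_1 + 2h_1·M_2 = 6(p'(2) - Δ_1) = -54.
Solving the tridiagonal system: M_0 = -19/2, M_1 = 19, M_2 = -73/2.

-36.5000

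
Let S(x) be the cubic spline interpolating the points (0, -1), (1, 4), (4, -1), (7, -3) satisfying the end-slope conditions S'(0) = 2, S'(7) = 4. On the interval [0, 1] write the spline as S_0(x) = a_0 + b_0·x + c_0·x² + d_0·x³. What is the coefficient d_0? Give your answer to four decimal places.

With M_i denoting the second derivative at x_i, h_i = 1, 3, 3, and Δ_i = (y_(i+1) − y_i)/h_i = 5, -5/3, -2/3:
  1·M_0 + 8·M_1 + 3·M_2 = 6(Δ_1 - Δ_0) = -40
  3·M_1 + 12·M_2 + 3·M_3 = 6(Δ_2 - Δ_1) = 6
Clamped end conditions give two more equations: 2h_0·M_0 + h_0·M_1 = 6(Δ_0 - S'(0)) = 18 and h_2·M_2 + 2h_2·M_3 = 6(S'(7) - Δ_2) = 28.
Solving: M_0 = 388/31, M_1 = -218/31, M_2 = 116/93, M_3 = 376/93.
On [0, 1], with S_0(x) = a_0 + b_0·x + c_0·x² + d_0·x³: c_0 = M_0/2 = 194/31, d_0 = (M_1 - M_0)/(6h_0) = -101/31, b_0 = Δ_0 - h_0(2M_0 + M_1)/6 = 2.

-3.2581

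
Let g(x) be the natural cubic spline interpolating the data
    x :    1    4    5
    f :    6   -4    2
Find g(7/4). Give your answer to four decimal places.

1.0391

Let M_i = g''(x_i). Step sizes h_i = 3, 1; slopes of the chords Δ_i = (y_(i+1) - y_i)/h_i = -10/3, 6.
  3·M_0 + 8·M_1 + 1·M_2 = 6(Δ_1 - Δ_0) = 56
Natural end conditions: M_0 = M_2 = 0.
Forward elimination and back-substitution give M_0 = 0, M_1 = 7, M_2 = 0.
On [1, 4], g(x) = 6 - 41/6·(x - 1) + 0·(x - 1)² + 7/18·(x - 1)³.
With (x - 1) = 3/4: g(7/4) = 133/128.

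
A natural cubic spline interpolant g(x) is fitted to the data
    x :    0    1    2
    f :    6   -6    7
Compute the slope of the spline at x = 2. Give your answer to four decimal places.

Write M_i for g''(x_i). With h_i = 1, 1 and divided differences Δ_i = -12, 13, the continuity of g' gives the tridiagonal system
  1·M_0 + 4·M_1 + 1·M_2 = 6(Δ_1 - Δ_0) = 150
Natural end conditions: M_0 = M_2 = 0.
Solving the tridiagonal system: M_0 = 0, M_1 = 75/2, M_2 = 0.
On [1, 2], g'(x) = b_1 + 2c_1·(x - 1) + 3d_1·(x - 1)² with b_1 = Δ_1 - h_1(2M_1 + M_2)/6 = 1/2, c_1 = M_1/2 = 75/4, d_1 = (M_2 - M_1)/(6h_1) = -25/4. So g'(2) = 77/4.

19.2500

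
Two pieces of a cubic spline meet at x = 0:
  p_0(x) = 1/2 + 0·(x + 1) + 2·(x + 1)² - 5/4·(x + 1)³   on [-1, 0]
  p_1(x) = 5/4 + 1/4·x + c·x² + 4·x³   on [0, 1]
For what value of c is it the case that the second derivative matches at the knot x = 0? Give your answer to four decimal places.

p_0''(x) = 4 - 15/2·(x + 1), so p_0''(0) = -7/2. On the right, p_1''(0) = 2c, so c = -7/4.

-1.7500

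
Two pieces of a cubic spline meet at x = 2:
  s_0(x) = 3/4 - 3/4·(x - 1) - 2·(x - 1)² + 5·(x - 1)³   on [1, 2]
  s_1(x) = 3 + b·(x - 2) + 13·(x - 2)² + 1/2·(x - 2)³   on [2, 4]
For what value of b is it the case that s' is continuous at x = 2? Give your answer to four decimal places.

10.2500

s_0'(x) = -3/4 - 4·(x - 1) + 15·(x - 1)², so s_0'(2) = 41/4. On the right, s_1'(2) = b, so b = 41/4.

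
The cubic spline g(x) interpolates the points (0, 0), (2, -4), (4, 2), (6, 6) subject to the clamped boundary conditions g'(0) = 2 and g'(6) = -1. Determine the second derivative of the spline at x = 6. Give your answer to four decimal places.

-3.8000

Write σ_i for g''(x_i). With h_i = 2, 2, 2 and divided differences Δ_i = -2, 3, 2, the continuity of g' gives the tridiagonal system
  2·σ_0 + 8·σ_1 + 2·σ_2 = 6(Δ_1 - Δ_0) = 30
  2·σ_1 + 8·σ_2 + 2·σ_3 = 6(Δ_2 - Δ_1) = -6
Clamped end conditions give two more equations: 2h_0·σ_0 + h_0·σ_1 = 6(Δ_0 - g'(0)) = -24 and h_2·σ_2 + 2h_2·σ_3 = 6(g'(6) - Δ_2) = -18.
Solving the tridiagonal system: σ_0 = -46/5, σ_1 = 32/5, σ_2 = -7/5, σ_3 = -19/5.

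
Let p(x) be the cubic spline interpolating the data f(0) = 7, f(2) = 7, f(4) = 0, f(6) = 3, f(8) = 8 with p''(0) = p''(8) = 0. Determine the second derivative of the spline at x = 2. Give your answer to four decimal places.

Let M_i = p''(x_i). Step sizes h_i = 2, 2, 2, 2; slopes of the chords Δ_i = (y_(i+1) - y_i)/h_i = 0, -7/2, 3/2, 5/2.
  2·M_0 + 8·M_1 + 2·M_2 = 6(Δ_1 - Δ_0) = -21
  2·M_1 + 8·M_2 + 2·M_3 = 6(Δ_2 - Δ_1) = 30
  2·M_2 + 8·M_3 + 2·M_4 = 6(Δ_3 - Δ_2) = 6
Natural end conditions: M_0 = M_4 = 0.
Hence M_0 = 0, M_1 = -429/112, M_2 = 135/28, M_3 = -51/112, M_4 = 0.

-3.8304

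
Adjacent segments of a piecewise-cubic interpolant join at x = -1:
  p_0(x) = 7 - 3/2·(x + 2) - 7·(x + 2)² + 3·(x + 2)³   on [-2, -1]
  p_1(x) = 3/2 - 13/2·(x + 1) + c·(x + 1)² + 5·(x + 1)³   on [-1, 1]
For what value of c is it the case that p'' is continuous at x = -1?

2

p_0''(x) = -14 + 18·(x + 2), so p_0''(-1) = 4. On the right, p_1''(-1) = 2c, so c = 2.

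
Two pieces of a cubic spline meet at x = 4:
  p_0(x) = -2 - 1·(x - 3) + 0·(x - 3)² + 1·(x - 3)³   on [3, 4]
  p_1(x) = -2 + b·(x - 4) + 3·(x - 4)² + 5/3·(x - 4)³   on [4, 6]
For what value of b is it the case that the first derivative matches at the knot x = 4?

2

p_0'(x) = -1 + 0·(x - 3) + 3·(x - 3)², so p_0'(4) = 2. On the right, p_1'(4) = b, so b = 2.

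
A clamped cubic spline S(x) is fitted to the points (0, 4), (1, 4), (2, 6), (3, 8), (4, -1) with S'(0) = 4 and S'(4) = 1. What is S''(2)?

With m_i denoting the second derivative at x_i, h_i = 1, 1, 1, 1, and Δ_i = (y_(i+1) − y_i)/h_i = 0, 2, 2, -9:
  1·m_0 + 4·m_1 + 1·m_2 = 6(Δ_1 - Δ_0) = 12
  1·m_1 + 4·m_2 + 1·m_3 = 6(Δ_2 - Δ_1) = 0
  1·m_2 + 4·m_3 + 1·m_4 = 6(Δ_3 - Δ_2) = -66
Clamped end conditions give two more equations: 2h_0·m_0 + h_0·m_1 = 6(Δ_0 - S'(0)) = -24 and h_3·m_3 + 2h_3·m_4 = 6(S'(4) - Δ_3) = 60.
Solving the tridiagonal system: m_0 = -102/7, m_1 = 36/7, m_2 = 6, m_3 = -204/7, m_4 = 312/7.

6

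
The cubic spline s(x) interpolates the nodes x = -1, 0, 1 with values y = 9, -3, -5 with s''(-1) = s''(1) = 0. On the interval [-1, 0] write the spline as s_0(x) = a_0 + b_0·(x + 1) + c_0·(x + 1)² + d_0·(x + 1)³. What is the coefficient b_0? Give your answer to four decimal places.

With m_i denoting the second derivative at x_i, h_i = 1, 1, and Δ_i = (y_(i+1) − y_i)/h_i = -12, -2:
  1·m_0 + 4·m_1 + 1·m_2 = 6(Δ_1 - Δ_0) = 60
Natural end conditions: m_0 = m_2 = 0.
Solving: m_0 = 0, m_1 = 15, m_2 = 0.
On [-1, 0], with s_0(x) = a_0 + b_0·(x + 1) + c_0·(x + 1)² + d_0·(x + 1)³: c_0 = m_0/2 = 0, d_0 = (m_1 - m_0)/(6h_0) = 5/2, b_0 = Δ_0 - h_0(2m_0 + m_1)/6 = -29/2.

-14.5000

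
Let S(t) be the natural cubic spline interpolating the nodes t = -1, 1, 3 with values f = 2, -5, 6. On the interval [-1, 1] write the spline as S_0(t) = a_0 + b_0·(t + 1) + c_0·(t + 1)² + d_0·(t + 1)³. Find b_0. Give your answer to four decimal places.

Put σ_i = S'' at the i-th knot. Here h = (2, 2) and Δ = (-7/2, 11/2), so the interior equations h_(i-1)·σ_(i-1) + 2(h_(i-1)+h_i)·σ_i + h_i·σ_(i+1) = 6(Δ_i − Δ_(i-1)) read
  2·σ_0 + 8·σ_1 + 2·σ_2 = 6(Δ_1 - Δ_0) = 54
Natural end conditions: σ_0 = σ_2 = 0.
Forward elimination and back-substitution give σ_0 = 0, σ_1 = 27/4, σ_2 = 0.
On [-1, 1], with S_0(t) = a_0 + b_0·(t + 1) + c_0·(t + 1)² + d_0·(t + 1)³: c_0 = σ_0/2 = 0, d_0 = (σ_1 - σ_0)/(6h_0) = 9/16, b_0 = Δ_0 - h_0(2σ_0 + σ_1)/6 = -23/4.

-5.7500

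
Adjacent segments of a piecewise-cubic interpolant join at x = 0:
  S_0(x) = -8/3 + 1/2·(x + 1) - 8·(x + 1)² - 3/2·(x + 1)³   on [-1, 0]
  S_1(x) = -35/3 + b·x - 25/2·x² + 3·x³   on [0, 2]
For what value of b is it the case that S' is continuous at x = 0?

S_0'(x) = 1/2 - 16·(x + 1) - 9/2·(x + 1)², so S_0'(0) = -20. On the right, S_1'(0) = b, so b = -20.

-20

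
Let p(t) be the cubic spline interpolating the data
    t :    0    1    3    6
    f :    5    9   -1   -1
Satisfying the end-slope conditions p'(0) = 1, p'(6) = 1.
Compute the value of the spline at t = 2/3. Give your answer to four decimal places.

7.7329

Write σ_i for p''(x_i). With h_i = 1, 2, 3 and divided differences Δ_i = 4, -5, 0, the continuity of p' gives the tridiagonal system
  1·σ_0 + 6·σ_1 + 2·σ_2 = 6(Δ_1 - Δ_0) = -54
  2·σ_1 + 10·σ_2 + 3·σ_3 = 6(Δ_2 - Δ_1) = 30
Clamped end conditions give two more equations: 2h_0·σ_0 + h_0·σ_1 = 6(Δ_0 - p'(0)) = 18 and h_2·σ_2 + 2h_2·σ_3 = 6(p'(6) - Δ_2) = 6.
Forward elimination and back-substitution give σ_0 = 302/19, σ_1 = -262/19, σ_2 = 122/19, σ_3 = -42/19.
On [0, 1], p(t) = 5 + 1·t + 151/19·t² - 94/19·t³.
With t = 2/3: p(2/3) = 3967/513.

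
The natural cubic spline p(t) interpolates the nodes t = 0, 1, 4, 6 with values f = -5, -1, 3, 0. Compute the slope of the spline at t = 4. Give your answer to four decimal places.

Let M_i = p''(x_i). Step sizes h_i = 1, 3, 2; slopes of the chords Δ_i = (y_(i+1) - y_i)/h_i = 4, 4/3, -3/2.
  1·M_0 + 8·M_1 + 3·M_2 = 6(Δ_1 - Δ_0) = -16
  3·M_1 + 10·M_2 + 2·M_3 = 6(Δ_2 - Δ_1) = -17
Natural end conditions: M_0 = M_3 = 0.
Solving: M_0 = 0, M_1 = -109/71, M_2 = -88/71, M_3 = 0.
On [4, 6], p'(t) = b_2 + 2c_2·(t - 4) + 3d_2·(t - 4)² with b_2 = Δ_2 - h_2(2M_2 + M_3)/6 = -287/426, c_2 = M_2/2 = -44/71, d_2 = (M_3 - M_2)/(6h_2) = 22/213. So p'(4) = -287/426.

-0.6737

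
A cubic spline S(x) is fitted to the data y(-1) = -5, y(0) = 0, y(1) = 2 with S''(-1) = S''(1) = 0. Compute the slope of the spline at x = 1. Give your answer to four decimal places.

1.2500

Put M_i = S'' at the i-th knot. Here h = (1, 1) and Δ = (5, 2), so the interior equations h_(i-1)·M_(i-1) + 2(h_(i-1)+h_i)·M_i + h_i·M_(i+1) = 6(Δ_i − Δ_(i-1)) read
  1·M_0 + 4·M_1 + 1·M_2 = 6(Δ_1 - Δ_0) = -18
Natural end conditions: M_0 = M_2 = 0.
Solving: M_0 = 0, M_1 = -9/2, M_2 = 0.
On [0, 1], S'(x) = b_1 + 2c_1·x + 3d_1·x² with b_1 = Δ_1 - h_1(2M_1 + M_2)/6 = 7/2, c_1 = M_1/2 = -9/4, d_1 = (M_2 - M_1)/(6h_1) = 3/4. So S'(1) = 5/4.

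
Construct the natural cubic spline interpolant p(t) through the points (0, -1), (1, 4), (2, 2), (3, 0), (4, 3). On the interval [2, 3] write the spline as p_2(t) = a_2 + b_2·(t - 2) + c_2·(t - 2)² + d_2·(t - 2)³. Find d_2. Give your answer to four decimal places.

1.0714

With m_i denoting the second derivative at x_i, h_i = 1, 1, 1, 1, and Δ_i = (y_(i+1) − y_i)/h_i = 5, -2, -2, 3:
  1·m_0 + 4·m_1 + 1·m_2 = 6(Δ_1 - Δ_0) = -42
  1·m_1 + 4·m_2 + 1·m_3 = 6(Δ_2 - Δ_1) = 0
  1·m_2 + 4·m_3 + 1·m_4 = 6(Δ_3 - Δ_2) = 30
Natural end conditions: m_0 = m_4 = 0.
Solving the tridiagonal system: m_0 = 0, m_1 = -75/7, m_2 = 6/7, m_3 = 51/7, m_4 = 0.
On [2, 3], with p_2(t) = a_2 + b_2·(t - 2) + c_2·(t - 2)² + d_2·(t - 2)³: c_2 = m_2/2 = 3/7, d_2 = (m_3 - m_2)/(6h_2) = 15/14, b_2 = Δ_2 - h_2(2m_2 + m_3)/6 = -7/2.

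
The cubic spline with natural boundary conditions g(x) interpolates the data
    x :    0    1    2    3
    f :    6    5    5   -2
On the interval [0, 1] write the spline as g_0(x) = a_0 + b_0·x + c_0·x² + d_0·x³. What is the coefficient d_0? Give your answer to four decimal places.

Write m_i for g''(x_i). With h_i = 1, 1, 1 and divided differences Δ_i = -1, 0, -7, the continuity of g' gives the tridiagonal system
  1·m_0 + 4·m_1 + 1·m_2 = 6(Δ_1 - Δ_0) = 6
  1·m_1 + 4·m_2 + 1·m_3 = 6(Δ_2 - Δ_1) = -42
Natural end conditions: m_0 = m_3 = 0.
Solving: m_0 = 0, m_1 = 22/5, m_2 = -58/5, m_3 = 0.
On [0, 1], with g_0(x) = a_0 + b_0·x + c_0·x² + d_0·x³: c_0 = m_0/2 = 0, d_0 = (m_1 - m_0)/(6h_0) = 11/15, b_0 = Δ_0 - h_0(2m_0 + m_1)/6 = -26/15.

0.7333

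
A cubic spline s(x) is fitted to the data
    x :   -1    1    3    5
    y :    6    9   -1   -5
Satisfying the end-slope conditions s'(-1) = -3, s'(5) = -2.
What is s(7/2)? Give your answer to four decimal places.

-2.7219

Let M_i = s''(x_i). Step sizes h_i = 2, 2, 2; slopes of the chords Δ_i = (y_(i+1) - y_i)/h_i = 3/2, -5, -2.
  2·M_0 + 8·M_1 + 2·M_2 = 6(Δ_1 - Δ_0) = -39
  2·M_1 + 8·M_2 + 2·M_3 = 6(Δ_2 - Δ_1) = 18
Clamped end conditions give two more equations: 2h_0·M_0 + h_0·M_1 = 6(Δ_0 - s'(-1)) = 27 and h_2·M_2 + 2h_2·M_3 = 6(s'(5) - Δ_2) = 0.
Forward elimination and back-substitution give M_0 = 337/30, M_1 = -269/30, M_2 = 77/15, M_3 = -77/30.
On [3, 5], s(x) = -1 - 137/30·(x - 3) + 77/30·(x - 3)² - 77/120·(x - 3)³.
With (x - 3) = 1/2: s(7/2) = -871/320.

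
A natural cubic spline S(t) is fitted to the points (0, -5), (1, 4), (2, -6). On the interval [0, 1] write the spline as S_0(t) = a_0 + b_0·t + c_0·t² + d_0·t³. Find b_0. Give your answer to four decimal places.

13.7500

Write M_i for S''(x_i). With h_i = 1, 1 and divided differences Δ_i = 9, -10, the continuity of S' gives the tridiagonal system
  1·M_0 + 4·M_1 + 1·M_2 = 6(Δ_1 - Δ_0) = -114
Natural end conditions: M_0 = M_2 = 0.
Solving the tridiagonal system: M_0 = 0, M_1 = -57/2, M_2 = 0.
On [0, 1], with S_0(t) = a_0 + b_0·t + c_0·t² + d_0·t³: c_0 = M_0/2 = 0, d_0 = (M_1 - M_0)/(6h_0) = -19/4, b_0 = Δ_0 - h_0(2M_0 + M_1)/6 = 55/4.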